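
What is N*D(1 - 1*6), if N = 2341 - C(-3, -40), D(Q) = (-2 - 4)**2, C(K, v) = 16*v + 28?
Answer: 106308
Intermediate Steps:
C(K, v) = 28 + 16*v
D(Q) = 36 (D(Q) = (-6)**2 = 36)
N = 2953 (N = 2341 - (28 + 16*(-40)) = 2341 - (28 - 640) = 2341 - 1*(-612) = 2341 + 612 = 2953)
N*D(1 - 1*6) = 2953*36 = 106308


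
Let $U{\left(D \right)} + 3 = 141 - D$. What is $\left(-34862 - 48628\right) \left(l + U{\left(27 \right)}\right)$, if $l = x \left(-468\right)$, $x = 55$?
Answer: $2139765210$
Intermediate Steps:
$U{\left(D \right)} = 138 - D$ ($U{\left(D \right)} = -3 - \left(-141 + D\right) = 138 - D$)
$l = -25740$ ($l = 55 \left(-468\right) = -25740$)
$\left(-34862 - 48628\right) \left(l + U{\left(27 \right)}\right) = \left(-34862 - 48628\right) \left(-25740 + \left(138 - 27\right)\right) = - 83490 \left(-25740 + \left(138 - 27\right)\right) = - 83490 \left(-25740 + 111\right) = \left(-83490\right) \left(-25629\right) = 2139765210$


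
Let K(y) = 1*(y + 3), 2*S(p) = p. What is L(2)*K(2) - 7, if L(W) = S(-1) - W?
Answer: -39/2 ≈ -19.500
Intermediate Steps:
S(p) = p/2
K(y) = 3 + y (K(y) = 1*(3 + y) = 3 + y)
L(W) = -½ - W (L(W) = (½)*(-1) - W = -½ - W)
L(2)*K(2) - 7 = (-½ - 1*2)*(3 + 2) - 7 = (-½ - 2)*5 - 7 = -5/2*5 - 7 = -25/2 - 7 = -39/2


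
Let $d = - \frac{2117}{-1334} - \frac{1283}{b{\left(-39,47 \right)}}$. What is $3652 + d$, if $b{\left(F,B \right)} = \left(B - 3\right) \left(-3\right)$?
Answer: $\frac{11121799}{3036} \approx 3663.3$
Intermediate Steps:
$b{\left(F,B \right)} = 9 - 3 B$ ($b{\left(F,B \right)} = \left(-3 + B\right) \left(-3\right) = 9 - 3 B$)
$d = \frac{34327}{3036}$ ($d = - \frac{2117}{-1334} - \frac{1283}{9 - 141} = \left(-2117\right) \left(- \frac{1}{1334}\right) - \frac{1283}{9 - 141} = \frac{73}{46} - \frac{1283}{-132} = \frac{73}{46} - - \frac{1283}{132} = \frac{73}{46} + \frac{1283}{132} = \frac{34327}{3036} \approx 11.307$)
$3652 + d = 3652 + \frac{34327}{3036} = \frac{11121799}{3036}$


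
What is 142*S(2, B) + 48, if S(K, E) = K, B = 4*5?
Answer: 332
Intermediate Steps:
B = 20
142*S(2, B) + 48 = 142*2 + 48 = 284 + 48 = 332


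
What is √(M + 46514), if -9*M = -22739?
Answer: √441365/3 ≈ 221.45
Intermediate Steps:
M = 22739/9 (M = -⅑*(-22739) = 22739/9 ≈ 2526.6)
√(M + 46514) = √(22739/9 + 46514) = √(441365/9) = √441365/3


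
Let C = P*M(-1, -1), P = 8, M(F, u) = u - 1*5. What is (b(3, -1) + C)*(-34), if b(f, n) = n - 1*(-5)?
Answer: 1496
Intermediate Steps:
M(F, u) = -5 + u (M(F, u) = u - 5 = -5 + u)
b(f, n) = 5 + n (b(f, n) = n + 5 = 5 + n)
C = -48 (C = 8*(-5 - 1) = 8*(-6) = -48)
(b(3, -1) + C)*(-34) = ((5 - 1) - 48)*(-34) = (4 - 48)*(-34) = -44*(-34) = 1496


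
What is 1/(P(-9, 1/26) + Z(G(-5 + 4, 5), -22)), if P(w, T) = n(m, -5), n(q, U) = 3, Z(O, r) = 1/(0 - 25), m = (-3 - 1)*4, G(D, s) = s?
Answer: 25/74 ≈ 0.33784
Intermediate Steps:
m = -16 (m = -4*4 = -16)
Z(O, r) = -1/25 (Z(O, r) = 1/(-25) = -1/25)
P(w, T) = 3
1/(P(-9, 1/26) + Z(G(-5 + 4, 5), -22)) = 1/(3 - 1/25) = 1/(74/25) = 25/74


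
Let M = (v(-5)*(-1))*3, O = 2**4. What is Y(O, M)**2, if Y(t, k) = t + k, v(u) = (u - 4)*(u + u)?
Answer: 64516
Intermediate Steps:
v(u) = 2*u*(-4 + u) (v(u) = (-4 + u)*(2*u) = 2*u*(-4 + u))
O = 16
M = -270 (M = ((2*(-5)*(-4 - 5))*(-1))*3 = ((2*(-5)*(-9))*(-1))*3 = (90*(-1))*3 = -90*3 = -270)
Y(t, k) = k + t
Y(O, M)**2 = (-270 + 16)**2 = (-254)**2 = 64516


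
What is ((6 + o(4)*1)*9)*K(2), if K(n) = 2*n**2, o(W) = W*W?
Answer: 1584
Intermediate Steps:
o(W) = W**2
((6 + o(4)*1)*9)*K(2) = ((6 + 4**2*1)*9)*(2*2**2) = ((6 + 16*1)*9)*(2*4) = ((6 + 16)*9)*8 = (22*9)*8 = 198*8 = 1584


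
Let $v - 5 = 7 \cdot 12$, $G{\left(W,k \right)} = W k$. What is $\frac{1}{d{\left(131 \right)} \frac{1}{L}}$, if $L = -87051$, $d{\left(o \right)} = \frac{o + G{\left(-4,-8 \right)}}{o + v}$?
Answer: $- \frac{19151220}{163} \approx -1.1749 \cdot 10^{5}$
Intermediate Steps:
$v = 89$ ($v = 5 + 7 \cdot 12 = 5 + 84 = 89$)
$d{\left(o \right)} = \frac{32 + o}{89 + o}$ ($d{\left(o \right)} = \frac{o - -32}{o + 89} = \frac{o + 32}{89 + o} = \frac{32 + o}{89 + o}$)
$\frac{1}{d{\left(131 \right)} \frac{1}{L}} = \frac{1}{\frac{32 + 131}{89 + 131} \frac{1}{-87051}} = \frac{1}{\frac{1}{220} \cdot 163 \left(- \frac{1}{87051}\right)} = \frac{1}{\frac{163}{220} \left(- \frac{1}{87051}\right)} = \frac{1}{- \frac{163}{19151220}} = - \frac{19151220}{163}$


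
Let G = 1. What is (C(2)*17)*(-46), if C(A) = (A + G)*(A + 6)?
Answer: -18768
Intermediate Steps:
C(A) = (1 + A)*(6 + A) (C(A) = (A + 1)*(A + 6) = (1 + A)*(6 + A))
(C(2)*17)*(-46) = ((6 + 2² + 7*2)*17)*(-46) = ((6 + 4 + 14)*17)*(-46) = (24*17)*(-46) = 408*(-46) = -18768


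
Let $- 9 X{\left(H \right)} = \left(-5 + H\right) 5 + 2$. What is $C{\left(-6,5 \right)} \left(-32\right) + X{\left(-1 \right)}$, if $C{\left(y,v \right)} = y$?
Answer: $\frac{1756}{9} \approx 195.11$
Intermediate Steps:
$X{\left(H \right)} = \frac{23}{9} - \frac{5 H}{9}$ ($X{\left(H \right)} = - \frac{\left(-5 + H\right) 5 + 2}{9} = - \frac{\left(-25 + 5 H\right) + 2}{9} = - \frac{-23 + 5 H}{9} = \frac{23}{9} - \frac{5 H}{9}$)
$C{\left(-6,5 \right)} \left(-32\right) + X{\left(-1 \right)} = \left(-6\right) \left(-32\right) + \left(\frac{23}{9} - - \frac{5}{9}\right) = 192 + \left(\frac{23}{9} + \frac{5}{9}\right) = 192 + \frac{28}{9} = \frac{1756}{9}$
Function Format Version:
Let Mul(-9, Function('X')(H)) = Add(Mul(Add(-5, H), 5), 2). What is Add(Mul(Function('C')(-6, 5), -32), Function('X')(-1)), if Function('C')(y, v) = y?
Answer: Rational(1756, 9) ≈ 195.11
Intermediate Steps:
Function('X')(H) = Add(Rational(23, 9), Mul(Rational(-5, 9), H)) (Function('X')(H) = Mul(Rational(-1, 9), Add(Mul(Add(-5, H), 5), 2)) = Mul(Rational(-1, 9), Add(Add(-25, Mul(5, H)), 2)) = Mul(Rational(-1, 9), Add(-23, Mul(5, H))) = Add(Rational(23, 9), Mul(Rational(-5, 9), H)))
Add(Mul(Function('C')(-6, 5), -32), Function('X')(-1)) = Add(Mul(-6, -32), Add(Rational(23, 9), Mul(Rational(-5, 9), -1))) = Add(192, Add(Rational(23, 9), Rational(5, 9))) = Add(192, Rational(28, 9)) = Rational(1756, 9)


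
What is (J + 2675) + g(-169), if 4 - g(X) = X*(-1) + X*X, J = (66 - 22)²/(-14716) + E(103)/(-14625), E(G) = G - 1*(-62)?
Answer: -7188161588/275925 ≈ -26051.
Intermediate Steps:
E(G) = 62 + G (E(G) = G + 62 = 62 + G)
J = -39413/275925 (J = (66 - 22)²/(-14716) + (62 + 103)/(-14625) = 44²*(-1/14716) + 165*(-1/14625) = 1936*(-1/14716) - 11/975 = -484/3679 - 11/975 = -39413/275925 ≈ -0.14284)
g(X) = 4 + X - X² (g(X) = 4 - (X*(-1) + X*X) = 4 - (-X + X²) = 4 - (X² - X) = 4 + (X - X²) = 4 + X - X²)
(J + 2675) + g(-169) = (-39413/275925 + 2675) + (4 - 169 - 1*(-169)²) = 738059962/275925 + (4 - 169 - 1*28561) = 738059962/275925 + (4 - 169 - 28561) = 738059962/275925 - 28726 = -7188161588/275925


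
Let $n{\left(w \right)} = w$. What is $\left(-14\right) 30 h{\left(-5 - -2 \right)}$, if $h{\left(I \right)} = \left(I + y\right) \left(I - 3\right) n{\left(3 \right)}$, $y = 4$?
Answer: $7560$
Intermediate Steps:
$h{\left(I \right)} = 3 \left(-3 + I\right) \left(4 + I\right)$ ($h{\left(I \right)} = \left(I + 4\right) \left(I - 3\right) 3 = \left(4 + I\right) \left(-3 + I\right) 3 = \left(-3 + I\right) \left(4 + I\right) 3 = 3 \left(-3 + I\right) \left(4 + I\right)$)
$\left(-14\right) 30 h{\left(-5 - -2 \right)} = \left(-14\right) 30 \left(-36 + 3 \left(-5 - -2\right) + 3 \left(-5 - -2\right)^{2}\right) = - 420 \left(-36 + 3 \left(-5 + 2\right) + 3 \left(-5 + 2\right)^{2}\right) = - 420 \left(-36 + 3 \left(-3\right) + 3 \left(-3\right)^{2}\right) = - 420 \left(-36 - 9 + 3 \cdot 9\right) = - 420 \left(-36 - 9 + 27\right) = \left(-420\right) \left(-18\right) = 7560$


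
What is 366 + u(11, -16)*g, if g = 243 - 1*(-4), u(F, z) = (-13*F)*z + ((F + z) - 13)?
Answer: 561056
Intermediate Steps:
u(F, z) = -13 + F + z - 13*F*z (u(F, z) = -13*F*z + (-13 + F + z) = -13 + F + z - 13*F*z)
g = 247 (g = 243 + 4 = 247)
366 + u(11, -16)*g = 366 + (-13 + 11 - 16 - 13*11*(-16))*247 = 366 + (-13 + 11 - 16 + 2288)*247 = 366 + 2270*247 = 366 + 560690 = 561056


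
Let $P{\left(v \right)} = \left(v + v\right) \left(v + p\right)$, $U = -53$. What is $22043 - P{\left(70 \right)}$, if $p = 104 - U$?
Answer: $-9737$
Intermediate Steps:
$p = 157$ ($p = 104 - -53 = 104 + 53 = 157$)
$P{\left(v \right)} = 2 v \left(157 + v\right)$ ($P{\left(v \right)} = \left(v + v\right) \left(v + 157\right) = 2 v \left(157 + v\right)$)
$22043 - P{\left(70 \right)} = 22043 - 2 \cdot 70 \left(157 + 70\right) = 22043 - 2 \cdot 70 \cdot 227 = 22043 - 31780 = -9737$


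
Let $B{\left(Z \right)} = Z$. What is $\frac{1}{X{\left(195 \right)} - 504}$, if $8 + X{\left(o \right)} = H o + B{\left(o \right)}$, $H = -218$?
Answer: $- \frac{1}{42827} \approx -2.335 \cdot 10^{-5}$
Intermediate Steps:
$X{\left(o \right)} = -8 - 217 o$ ($X{\left(o \right)} = -8 + \left(- 218 o + o\right) = -8 - 217 o$)
$\frac{1}{X{\left(195 \right)} - 504} = \frac{1}{\left(-8 - 42315\right) - 504} = \frac{1}{-42323 - 504} = \frac{1}{-42827} = - \frac{1}{42827}$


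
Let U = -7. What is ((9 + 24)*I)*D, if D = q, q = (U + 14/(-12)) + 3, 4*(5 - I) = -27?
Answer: -16027/8 ≈ -2003.4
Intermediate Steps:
I = 47/4 (I = 5 - ¼*(-27) = 5 + 27/4 = 47/4 ≈ 11.750)
q = -31/6 (q = (-7 + 14/(-12)) + 3 = (-7 + 14*(-1/12)) + 3 = (-7 - 7/6) + 3 = -49/6 + 3 = -31/6 ≈ -5.1667)
D = -31/6 ≈ -5.1667
((9 + 24)*I)*D = ((9 + 24)*(47/4))*(-31/6) = (33*(47/4))*(-31/6) = (1551/4)*(-31/6) = -16027/8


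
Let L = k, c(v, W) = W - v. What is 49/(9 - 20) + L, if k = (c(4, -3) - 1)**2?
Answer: 655/11 ≈ 59.545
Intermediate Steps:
k = 64 (k = ((-3 - 1*4) - 1)**2 = ((-3 - 4) - 1)**2 = (-7 - 1)**2 = (-8)**2 = 64)
L = 64
49/(9 - 20) + L = 49/(9 - 20) + 64 = 49/(-11) + 64 = -1/11*49 + 64 = -49/11 + 64 = 655/11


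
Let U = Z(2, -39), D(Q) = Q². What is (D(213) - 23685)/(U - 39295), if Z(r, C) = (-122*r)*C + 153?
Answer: -10842/14813 ≈ -0.73193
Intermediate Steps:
Z(r, C) = 153 - 122*C*r (Z(r, C) = -122*C*r + 153 = 153 - 122*C*r)
U = 9669 (U = 153 - 122*(-39)*2 = 153 + 9516 = 9669)
(D(213) - 23685)/(U - 39295) = (213² - 23685)/(9669 - 39295) = (45369 - 23685)/(-29626) = 21684*(-1/29626) = -10842/14813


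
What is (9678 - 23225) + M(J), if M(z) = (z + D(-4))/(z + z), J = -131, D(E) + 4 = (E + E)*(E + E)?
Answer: -3549243/262 ≈ -13547.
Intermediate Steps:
D(E) = -4 + 4*E² (D(E) = -4 + (E + E)*(E + E) = -4 + (2*E)*(2*E) = -4 + 4*E²)
M(z) = (60 + z)/(2*z) (M(z) = (z + (-4 + 4*(-4)²))/(z + z) = (z + (-4 + 4*16))/((2*z)) = (z + (-4 + 64))*(1/(2*z)) = (z + 60)*(1/(2*z)) = (60 + z)*(1/(2*z)) = (60 + z)/(2*z))
(9678 - 23225) + M(J) = (9678 - 23225) + (½)*(60 - 131)/(-131) = -13547 + (½)*(-1/131)*(-71) = -13547 + 71/262 = -3549243/262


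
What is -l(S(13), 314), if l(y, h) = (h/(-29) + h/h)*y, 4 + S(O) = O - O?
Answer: -1140/29 ≈ -39.310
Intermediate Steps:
S(O) = -4 (S(O) = -4 + (O - O) = -4 + 0 = -4)
l(y, h) = y*(1 - h/29) (l(y, h) = (h*(-1/29) + 1)*y = (-h/29 + 1)*y = (1 - h/29)*y = y*(1 - h/29))
-l(S(13), 314) = -(-4)*(29 - 1*314)/29 = -(-4)*(29 - 314)/29 = -(-4)*(-285)/29 = -1*1140/29 = -1140/29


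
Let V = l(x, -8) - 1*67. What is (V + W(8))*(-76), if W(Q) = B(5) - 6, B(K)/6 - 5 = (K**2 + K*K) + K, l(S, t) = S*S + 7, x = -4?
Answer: -23560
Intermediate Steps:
l(S, t) = 7 + S**2 (l(S, t) = S**2 + 7 = 7 + S**2)
B(K) = 30 + 6*K + 12*K**2 (B(K) = 30 + 6*((K**2 + K*K) + K) = 30 + 6*((K**2 + K**2) + K) = 30 + 6*(2*K**2 + K) = 30 + 6*(K + 2*K**2) = 30 + (6*K + 12*K**2) = 30 + 6*K + 12*K**2)
W(Q) = 354 (W(Q) = (30 + 6*5 + 12*5**2) - 6 = (30 + 30 + 12*25) - 6 = (30 + 30 + 300) - 6 = 360 - 6 = 354)
V = -44 (V = (7 + (-4)**2) - 1*67 = (7 + 16) - 67 = 23 - 67 = -44)
(V + W(8))*(-76) = (-44 + 354)*(-76) = 310*(-76) = -23560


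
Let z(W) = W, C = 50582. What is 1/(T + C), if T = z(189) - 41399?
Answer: 1/9372 ≈ 0.00010670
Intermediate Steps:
T = -41210 (T = 189 - 41399 = -41210)
1/(T + C) = 1/(-41210 + 50582) = 1/9372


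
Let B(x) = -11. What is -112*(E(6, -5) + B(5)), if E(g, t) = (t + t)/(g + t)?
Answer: 2352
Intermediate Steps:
E(g, t) = 2*t/(g + t) (E(g, t) = (2*t)/(g + t) = 2*t/(g + t))
-112*(E(6, -5) + B(5)) = -112*(2*(-5)/(6 - 5) - 11) = -112*(2*(-5)/1 - 11) = -112*(2*(-5)*1 - 11) = -112*(-10 - 11) = -112*(-21) = 2352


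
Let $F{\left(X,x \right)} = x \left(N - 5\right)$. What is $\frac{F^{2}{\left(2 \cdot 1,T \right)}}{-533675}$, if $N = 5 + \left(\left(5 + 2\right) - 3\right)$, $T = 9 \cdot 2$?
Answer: $- \frac{5184}{533675} \approx -0.0097138$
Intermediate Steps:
$T = 18$
$N = 9$ ($N = 5 + \left(7 - 3\right) = 5 + 4 = 9$)
$F{\left(X,x \right)} = 4 x$ ($F{\left(X,x \right)} = x \left(9 - 5\right) = x 4 = 4 x$)
$\frac{F^{2}{\left(2 \cdot 1,T \right)}}{-533675} = \frac{\left(4 \cdot 18\right)^{2}}{-533675} = 72^{2} \left(- \frac{1}{533675}\right) = 5184 \left(- \frac{1}{533675}\right) = - \frac{5184}{533675}$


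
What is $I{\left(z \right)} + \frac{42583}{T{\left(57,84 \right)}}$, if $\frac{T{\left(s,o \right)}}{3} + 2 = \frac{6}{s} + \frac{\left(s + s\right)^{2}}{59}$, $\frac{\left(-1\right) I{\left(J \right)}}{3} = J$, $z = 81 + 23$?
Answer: $- \frac{181397257}{734400} \approx -247.0$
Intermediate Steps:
$z = 104$
$I{\left(J \right)} = - 3 J$
$T{\left(s,o \right)} = -6 + \frac{18}{s} + \frac{12 s^{2}}{59}$ ($T{\left(s,o \right)} = -6 + 3 \left(\frac{6}{s} + \frac{\left(s + s\right)^{2}}{59}\right) = -6 + 3 \left(\frac{6}{s} + \left(2 s\right)^{2} \cdot \frac{1}{59}\right) = -6 + 3 \left(\frac{6}{s} + 4 s^{2} \cdot \frac{1}{59}\right) = -6 + 3 \left(\frac{6}{s} + \frac{4 s^{2}}{59}\right) = -6 + \left(\frac{18}{s} + \frac{12 s^{2}}{59}\right) = -6 + \frac{18}{s} + \frac{12 s^{2}}{59}$)
$I{\left(z \right)} + \frac{42583}{T{\left(57,84 \right)}} = \left(-3\right) 104 + \frac{42583}{-6 + \frac{18}{57} + \frac{12 \cdot 57^{2}}{59}} = -312 + \frac{42583}{-6 + 18 \cdot \frac{1}{57} + \frac{12}{59} \cdot 3249} = -312 + \frac{42583}{-6 + \frac{6}{19} + \frac{38988}{59}} = -312 + \frac{42583}{\frac{734400}{1121}} = -312 + 42583 \cdot \frac{1121}{734400} = -312 + \frac{47735543}{734400} = - \frac{181397257}{734400}$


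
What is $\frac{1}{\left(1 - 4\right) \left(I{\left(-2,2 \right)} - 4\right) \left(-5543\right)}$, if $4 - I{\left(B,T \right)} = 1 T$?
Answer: $- \frac{1}{33258} \approx -3.0068 \cdot 10^{-5}$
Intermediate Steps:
$I{\left(B,T \right)} = 4 - T$ ($I{\left(B,T \right)} = 4 - 1 T = 4 - T$)
$\frac{1}{\left(1 - 4\right) \left(I{\left(-2,2 \right)} - 4\right) \left(-5543\right)} = \frac{1}{\left(1 - 4\right) \left(\left(4 - 2\right) - 4\right) \left(-5543\right)} = \frac{1}{- 3 \left(\left(4 - 2\right) - 4\right) \left(-5543\right)} = \frac{1}{- 3 \left(2 - 4\right) \left(-5543\right)} = \frac{1}{\left(-3\right) \left(-2\right) \left(-5543\right)} = \frac{1}{6 \left(-5543\right)} = \frac{1}{-33258} = - \frac{1}{33258}$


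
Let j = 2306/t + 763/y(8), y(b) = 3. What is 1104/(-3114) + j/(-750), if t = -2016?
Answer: -18104039/26157600 ≈ -0.69211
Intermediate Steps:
j = 255215/1008 (j = 2306/(-2016) + 763/3 = 2306*(-1/2016) + 763*(1/3) = -1153/1008 + 763/3 = 255215/1008 ≈ 253.19)
1104/(-3114) + j/(-750) = 1104/(-3114) + (255215/1008)/(-750) = 1104*(-1/3114) + (255215/1008)*(-1/750) = -184/519 - 51043/151200 = -18104039/26157600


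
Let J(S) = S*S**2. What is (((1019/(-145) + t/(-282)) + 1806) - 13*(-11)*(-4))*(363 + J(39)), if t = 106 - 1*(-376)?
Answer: 17184647116/235 ≈ 7.3126e+7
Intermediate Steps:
t = 482 (t = 106 + 376 = 482)
J(S) = S**3
(((1019/(-145) + t/(-282)) + 1806) - 13*(-11)*(-4))*(363 + J(39)) = (((1019/(-145) + 482/(-282)) + 1806) - 13*(-11)*(-4))*(363 + 39**3) = (((1019*(-1/145) + 482*(-1/282)) + 1806) + 143*(-4))*(363 + 59319) = (((-1019/145 - 241/141) + 1806) - 572)*59682 = ((-178624/20445 + 1806) - 572)*59682 = (36745046/20445 - 572)*59682 = (25050506/20445)*59682 = 17184647116/235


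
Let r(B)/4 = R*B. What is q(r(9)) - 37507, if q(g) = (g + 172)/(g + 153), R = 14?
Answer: -24641423/657 ≈ -37506.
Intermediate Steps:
r(B) = 56*B (r(B) = 4*(14*B) = 56*B)
q(g) = (172 + g)/(153 + g)
q(r(9)) - 37507 = (172 + 56*9)/(153 + 56*9) - 37507 = (172 + 504)/(153 + 504) - 37507 = 676/657 - 37507 = -24641423/657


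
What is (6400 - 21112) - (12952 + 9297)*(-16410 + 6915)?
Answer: 211239543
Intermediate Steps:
(6400 - 21112) - (12952 + 9297)*(-16410 + 6915) = -14712 - 22249*(-9495) = -14712 - 1*(-211254255) = -14712 + 211254255 = 211239543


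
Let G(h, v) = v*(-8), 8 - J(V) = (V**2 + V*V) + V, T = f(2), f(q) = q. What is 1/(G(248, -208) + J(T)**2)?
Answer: 1/1668 ≈ 0.00059952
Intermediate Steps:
T = 2
J(V) = 8 - V - 2*V**2 (J(V) = 8 - ((V**2 + V*V) + V) = 8 - ((V**2 + V**2) + V) = 8 - (2*V**2 + V) = 8 - (V + 2*V**2) = 8 + (-V - 2*V**2) = 8 - V - 2*V**2)
G(h, v) = -8*v
1/(G(248, -208) + J(T)**2) = 1/(-8*(-208) + (8 - 1*2 - 2*2**2)**2) = 1/(1664 + (8 - 2 - 2*4)**2) = 1/(1664 + (8 - 2 - 8)**2) = 1/(1664 + (-2)**2) = 1/(1664 + 4) = 1/1668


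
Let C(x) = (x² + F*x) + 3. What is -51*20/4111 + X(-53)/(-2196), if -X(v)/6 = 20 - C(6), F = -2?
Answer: -402097/1504626 ≈ -0.26724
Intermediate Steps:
C(x) = 3 + x² - 2*x (C(x) = (x² - 2*x) + 3 = 3 + x² - 2*x)
X(v) = 42 (X(v) = -6*(20 - (3 + 6² - 2*6)) = -6*(20 - (3 + 36 - 12)) = -6*(20 - 1*27) = -6*(20 - 27) = -6*(-7) = 42)
-51*20/4111 + X(-53)/(-2196) = -51*20/4111 + 42/(-2196) = -1020*1/4111 + 42*(-1/2196) = -1020/4111 - 7/366 = -402097/1504626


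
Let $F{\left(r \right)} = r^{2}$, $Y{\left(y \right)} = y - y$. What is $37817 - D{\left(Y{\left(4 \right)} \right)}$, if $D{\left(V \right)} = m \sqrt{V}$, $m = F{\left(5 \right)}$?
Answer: $37817$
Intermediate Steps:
$Y{\left(y \right)} = 0$
$m = 25$ ($m = 5^{2} = 25$)
$D{\left(V \right)} = 25 \sqrt{V}$
$37817 - D{\left(Y{\left(4 \right)} \right)} = 37817 - 25 \sqrt{0} = 37817 - 25 \cdot 0 = 37817 - 0 = 37817 + 0 = 37817$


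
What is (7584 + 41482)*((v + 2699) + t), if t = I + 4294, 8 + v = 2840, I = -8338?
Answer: 72961142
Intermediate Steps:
v = 2832 (v = -8 + 2840 = 2832)
t = -4044 (t = -8338 + 4294 = -4044)
(7584 + 41482)*((v + 2699) + t) = (7584 + 41482)*((2832 + 2699) - 4044) = 49066*(5531 - 4044) = 49066*1487 = 72961142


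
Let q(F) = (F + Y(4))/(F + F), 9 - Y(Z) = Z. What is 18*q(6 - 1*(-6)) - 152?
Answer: -557/4 ≈ -139.25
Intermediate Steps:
Y(Z) = 9 - Z
q(F) = (5 + F)/(2*F) (q(F) = (F + (9 - 1*4))/(F + F) = (F + (9 - 4))/((2*F)) = (F + 5)*(1/(2*F)) = (5 + F)*(1/(2*F)) = (5 + F)/(2*F))
18*q(6 - 1*(-6)) - 152 = 18*((5 + (6 - 1*(-6)))/(2*(6 - 1*(-6)))) - 152 = 18*((5 + (6 + 6))/(2*(6 + 6))) - 152 = 18*((½)*(5 + 12)/12) - 152 = 18*((½)*(1/12)*17) - 152 = 18*(17/24) - 152 = 51/4 - 152 = -557/4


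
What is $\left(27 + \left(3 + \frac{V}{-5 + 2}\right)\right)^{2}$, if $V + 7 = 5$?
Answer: $\frac{8464}{9} \approx 940.44$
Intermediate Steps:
$V = -2$ ($V = -7 + 5 = -2$)
$\left(27 + \left(3 + \frac{V}{-5 + 2}\right)\right)^{2} = \left(27 + \left(3 + \frac{1}{-5 + 2} \left(-2\right)\right)\right)^{2} = \left(27 + \left(3 + \frac{1}{-3} \left(-2\right)\right)\right)^{2} = \left(27 + \left(3 - - \frac{2}{3}\right)\right)^{2} = \left(27 + \left(3 + \frac{2}{3}\right)\right)^{2} = \left(27 + \frac{11}{3}\right)^{2} = \left(\frac{92}{3}\right)^{2} = \frac{8464}{9}$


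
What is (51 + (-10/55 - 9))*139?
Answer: 63940/11 ≈ 5812.7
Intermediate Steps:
(51 + (-10/55 - 9))*139 = (51 + (-10*1/55 - 9))*139 = (51 + (-2/11 - 9))*139 = (51 - 101/11)*139 = (460/11)*139 = 63940/11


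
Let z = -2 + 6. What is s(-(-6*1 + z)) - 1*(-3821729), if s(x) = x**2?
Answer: 3821733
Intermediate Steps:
z = 4
s(-(-6*1 + z)) - 1*(-3821729) = (-(-6*1 + 4))**2 - 1*(-3821729) = (-(-6 + 4))**2 + 3821729 = (-1*(-2))**2 + 3821729 = 2**2 + 3821729 = 4 + 3821729 = 3821733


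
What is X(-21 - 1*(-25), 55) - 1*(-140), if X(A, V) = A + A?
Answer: 148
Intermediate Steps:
X(A, V) = 2*A
X(-21 - 1*(-25), 55) - 1*(-140) = 2*(-21 - 1*(-25)) - 1*(-140) = 2*(-21 + 25) + 140 = 2*4 + 140 = 8 + 140 = 148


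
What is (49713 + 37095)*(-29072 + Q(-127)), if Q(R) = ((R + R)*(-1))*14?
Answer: -2214992928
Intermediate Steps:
Q(R) = -28*R (Q(R) = ((2*R)*(-1))*14 = -2*R*14 = -28*R)
(49713 + 37095)*(-29072 + Q(-127)) = (49713 + 37095)*(-29072 - 28*(-127)) = 86808*(-29072 + 3556) = 86808*(-25516) = -2214992928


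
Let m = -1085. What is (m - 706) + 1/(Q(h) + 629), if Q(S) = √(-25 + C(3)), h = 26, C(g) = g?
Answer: (-1791*√22 + 1126538*I)/(√22 - 629*I) ≈ -1791.0 - 1.1861e-5*I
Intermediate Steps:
Q(S) = I*√22 (Q(S) = √(-25 + 3) = √(-22) = I*√22)
(m - 706) + 1/(Q(h) + 629) = (-1085 - 706) + 1/(I*√22 + 629) = -1791 + 1/(629 + I*√22)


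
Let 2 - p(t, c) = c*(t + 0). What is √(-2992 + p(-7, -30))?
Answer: 40*I*√2 ≈ 56.569*I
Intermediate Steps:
p(t, c) = 2 - c*t (p(t, c) = 2 - c*(t + 0) = 2 - c*t)
√(-2992 + p(-7, -30)) = √(-2992 + (2 - 1*(-30)*(-7))) = √(-2992 + (2 - 210)) = √(-2992 - 208) = √(-3200) = 40*I*√2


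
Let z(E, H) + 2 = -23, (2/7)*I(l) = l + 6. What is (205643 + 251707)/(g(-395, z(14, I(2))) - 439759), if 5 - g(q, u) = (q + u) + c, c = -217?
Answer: -457350/439117 ≈ -1.0415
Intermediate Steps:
I(l) = 21 + 7*l/2 (I(l) = 7*(l + 6)/2 = 7*(6 + l)/2 = 21 + 7*l/2)
z(E, H) = -25 (z(E, H) = -2 - 23 = -25)
g(q, u) = 222 - q - u (g(q, u) = 5 - ((q + u) - 217) = 5 - (-217 + q + u) = 5 + (217 - q - u) = 222 - q - u)
(205643 + 251707)/(g(-395, z(14, I(2))) - 439759) = (205643 + 251707)/((222 - 1*(-395) - 1*(-25)) - 439759) = 457350/((222 + 395 + 25) - 439759) = 457350/(642 - 439759) = 457350/(-439117) = 457350*(-1/439117) = -457350/439117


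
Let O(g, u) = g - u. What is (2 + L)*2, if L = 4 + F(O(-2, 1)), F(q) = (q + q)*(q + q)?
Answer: 84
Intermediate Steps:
F(q) = 4*q² (F(q) = (2*q)*(2*q) = 4*q²)
L = 40 (L = 4 + 4*(-2 - 1*1)² = 4 + 4*(-2 - 1)² = 4 + 4*(-3)² = 4 + 4*9 = 4 + 36 = 40)
(2 + L)*2 = (2 + 40)*2 = 42*2 = 84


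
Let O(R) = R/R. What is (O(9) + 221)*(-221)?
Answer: -49062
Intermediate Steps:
O(R) = 1
(O(9) + 221)*(-221) = (1 + 221)*(-221) = 222*(-221) = -49062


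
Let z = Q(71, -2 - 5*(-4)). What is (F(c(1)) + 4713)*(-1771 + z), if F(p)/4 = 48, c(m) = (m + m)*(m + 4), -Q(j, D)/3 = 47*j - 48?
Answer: -57084390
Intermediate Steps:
Q(j, D) = 144 - 141*j (Q(j, D) = -3*(47*j - 48) = -3*(-48 + 47*j) = 144 - 141*j)
c(m) = 2*m*(4 + m) (c(m) = (2*m)*(4 + m) = 2*m*(4 + m))
z = -9867 (z = 144 - 141*71 = 144 - 10011 = -9867)
F(p) = 192 (F(p) = 4*48 = 192)
(F(c(1)) + 4713)*(-1771 + z) = (192 + 4713)*(-1771 - 9867) = 4905*(-11638) = -57084390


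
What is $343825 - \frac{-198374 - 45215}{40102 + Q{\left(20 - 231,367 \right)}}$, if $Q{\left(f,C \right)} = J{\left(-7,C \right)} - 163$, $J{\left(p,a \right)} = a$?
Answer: $\frac{13858454039}{40306} \approx 3.4383 \cdot 10^{5}$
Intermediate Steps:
$Q{\left(f,C \right)} = -163 + C$ ($Q{\left(f,C \right)} = C - 163 = -163 + C$)
$343825 - \frac{-198374 - 45215}{40102 + Q{\left(20 - 231,367 \right)}} = 343825 - \frac{-198374 - 45215}{40102 + \left(-163 + 367\right)} = 343825 - - \frac{243589}{40102 + 204} = 343825 - - \frac{243589}{40306} = 343825 + \frac{243589}{40306} = \frac{13858454039}{40306}$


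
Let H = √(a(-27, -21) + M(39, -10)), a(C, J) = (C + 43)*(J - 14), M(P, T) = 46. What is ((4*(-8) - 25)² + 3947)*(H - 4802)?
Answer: -34555192 + 7196*I*√514 ≈ -3.4555e+7 + 1.6314e+5*I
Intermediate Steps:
a(C, J) = (-14 + J)*(43 + C) (a(C, J) = (43 + C)*(-14 + J) = (-14 + J)*(43 + C))
H = I*√514 (H = √((-602 - 14*(-27) + 43*(-21) - 27*(-21)) + 46) = √((-602 + 378 - 903 + 567) + 46) = √(-560 + 46) = √(-514) = I*√514 ≈ 22.672*I)
((4*(-8) - 25)² + 3947)*(H - 4802) = ((4*(-8) - 25)² + 3947)*(I*√514 - 4802) = ((-32 - 25)² + 3947)*(-4802 + I*√514) = ((-57)² + 3947)*(-4802 + I*√514) = (3249 + 3947)*(-4802 + I*√514) = 7196*(-4802 + I*√514) = -34555192 + 7196*I*√514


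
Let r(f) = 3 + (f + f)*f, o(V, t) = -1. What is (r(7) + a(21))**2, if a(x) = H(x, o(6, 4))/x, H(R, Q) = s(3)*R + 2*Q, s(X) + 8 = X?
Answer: 4056196/441 ≈ 9197.7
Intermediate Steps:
s(X) = -8 + X
H(R, Q) = -5*R + 2*Q (H(R, Q) = (-8 + 3)*R + 2*Q = -5*R + 2*Q)
r(f) = 3 + 2*f**2 (r(f) = 3 + (2*f)*f = 3 + 2*f**2)
a(x) = (-2 - 5*x)/x (a(x) = (-5*x + 2*(-1))/x = (-5*x - 2)/x = (-2 - 5*x)/x)
(r(7) + a(21))**2 = ((3 + 2*7**2) + (-5 - 2/21))**2 = ((3 + 2*49) + (-5 - 2*1/21))**2 = ((3 + 98) + (-5 - 2/21))**2 = (101 - 107/21)**2 = (2014/21)**2 = 4056196/441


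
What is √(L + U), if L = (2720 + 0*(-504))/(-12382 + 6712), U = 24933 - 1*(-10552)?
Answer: √140838061/63 ≈ 188.37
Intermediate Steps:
U = 35485 (U = 24933 + 10552 = 35485)
L = -272/567 (L = (2720 + 0)/(-5670) = 2720*(-1/5670) = -272/567 ≈ -0.47972)
√(L + U) = √(-272/567 + 35485) = √(20119723/567) = √140838061/63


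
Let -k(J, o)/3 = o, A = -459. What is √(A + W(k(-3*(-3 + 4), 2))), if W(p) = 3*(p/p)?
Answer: 2*I*√114 ≈ 21.354*I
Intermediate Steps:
k(J, o) = -3*o
W(p) = 3 (W(p) = 3*1 = 3)
√(A + W(k(-3*(-3 + 4), 2))) = √(-459 + 3) = √(-456) = 2*I*√114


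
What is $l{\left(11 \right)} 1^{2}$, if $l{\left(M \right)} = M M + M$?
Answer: $132$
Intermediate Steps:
$l{\left(M \right)} = M + M^{2}$ ($l{\left(M \right)} = M^{2} + M = M + M^{2}$)
$l{\left(11 \right)} 1^{2} = 11 \left(1 + 11\right) 1^{2} = 11 \cdot 12 \cdot 1 = 132 \cdot 1 = 132$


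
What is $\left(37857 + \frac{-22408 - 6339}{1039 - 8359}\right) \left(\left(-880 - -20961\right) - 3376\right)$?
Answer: $\frac{925931378567}{1464} \approx 6.3247 \cdot 10^{8}$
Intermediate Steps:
$\left(37857 + \frac{-22408 - 6339}{1039 - 8359}\right) \left(\left(-880 - -20961\right) - 3376\right) = \left(37857 - \frac{28747}{-7320}\right) \left(\left(-880 + 20961\right) - 3376\right) = \left(37857 - - \frac{28747}{7320}\right) \left(20081 - 3376\right) = \left(37857 + \frac{28747}{7320}\right) 16705 = \frac{277141987}{7320} \cdot 16705 = \frac{925931378567}{1464}$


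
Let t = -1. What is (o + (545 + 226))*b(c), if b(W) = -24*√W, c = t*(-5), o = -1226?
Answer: 10920*√5 ≈ 24418.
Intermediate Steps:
c = 5 (c = -1*(-5) = 5)
(o + (545 + 226))*b(c) = (-1226 + (545 + 226))*(-24*√5) = (-1226 + 771)*(-24*√5) = -(-10920)*√5 = 10920*√5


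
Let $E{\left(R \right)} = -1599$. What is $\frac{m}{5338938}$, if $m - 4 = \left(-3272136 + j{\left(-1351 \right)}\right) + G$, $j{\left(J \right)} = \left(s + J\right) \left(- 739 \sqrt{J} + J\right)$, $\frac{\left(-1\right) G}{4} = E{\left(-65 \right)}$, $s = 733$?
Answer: $- \frac{1215409}{2669469} + \frac{76117 i \sqrt{1351}}{889823} \approx -0.4553 + 3.1442 i$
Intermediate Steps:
$G = 6396$ ($G = \left(-4\right) \left(-1599\right) = 6396$)
$j{\left(J \right)} = \left(733 + J\right) \left(J - 739 \sqrt{J}\right)$ ($j{\left(J \right)} = \left(733 + J\right) \left(- 739 \sqrt{J} + J\right) = \left(733 + J\right) \left(J - 739 \sqrt{J}\right)$)
$m = -2430818 + 456702 i \sqrt{1351}$ ($m = 4 - \left(2430822 - 456702 i \sqrt{1351}\right) = -2430818 + 456702 i \sqrt{1351} \approx -2.4308 \cdot 10^{6} + 1.6787 \cdot 10^{7} i$)
$\frac{m}{5338938} = \frac{-2430818 + 456702 i \sqrt{1351}}{5338938} = \left(-2430818 + 456702 i \sqrt{1351}\right) \frac{1}{5338938} = - \frac{1215409}{2669469} + \frac{76117 i \sqrt{1351}}{889823}$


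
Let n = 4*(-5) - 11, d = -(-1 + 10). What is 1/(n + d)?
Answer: -1/40 ≈ -0.025000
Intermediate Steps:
d = -9 (d = -1*9 = -9)
n = -31 (n = -20 - 11 = -31)
1/(n + d) = 1/(-31 - 9) = 1/(-40) = -1/40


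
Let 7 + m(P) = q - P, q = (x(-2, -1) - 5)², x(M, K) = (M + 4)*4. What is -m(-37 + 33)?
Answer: -6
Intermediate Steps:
x(M, K) = 16 + 4*M (x(M, K) = (4 + M)*4 = 16 + 4*M)
q = 9 (q = ((16 + 4*(-2)) - 5)² = ((16 - 8) - 5)² = (8 - 5)² = 3² = 9)
m(P) = 2 - P (m(P) = -7 + (9 - P) = 2 - P)
-m(-37 + 33) = -(2 - (-37 + 33)) = -(2 - 1*(-4)) = -(2 + 4) = -1*6 = -6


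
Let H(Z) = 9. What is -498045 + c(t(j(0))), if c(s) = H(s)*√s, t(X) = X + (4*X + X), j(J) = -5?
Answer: -498045 + 9*I*√30 ≈ -4.9805e+5 + 49.295*I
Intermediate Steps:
t(X) = 6*X (t(X) = X + 5*X = 6*X)
c(s) = 9*√s
-498045 + c(t(j(0))) = -498045 + 9*√(6*(-5)) = -498045 + 9*√(-30) = -498045 + 9*(I*√30) = -498045 + 9*I*√30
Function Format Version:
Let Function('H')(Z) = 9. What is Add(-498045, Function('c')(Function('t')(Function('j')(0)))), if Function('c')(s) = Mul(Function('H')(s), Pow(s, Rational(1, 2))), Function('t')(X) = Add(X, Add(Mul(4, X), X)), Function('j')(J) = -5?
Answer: Add(-498045, Mul(9, I, Pow(30, Rational(1, 2)))) ≈ Add(-4.9805e+5, Mul(49.295, I))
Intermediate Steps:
Function('t')(X) = Mul(6, X) (Function('t')(X) = Add(X, Mul(5, X)) = Mul(6, X))
Function('c')(s) = Mul(9, Pow(s, Rational(1, 2)))
Add(-498045, Function('c')(Function('t')(Function('j')(0)))) = Add(-498045, Mul(9, Pow(Mul(6, -5), Rational(1, 2)))) = Add(-498045, Mul(9, Pow(-30, Rational(1, 2)))) = Add(-498045, Mul(9, Mul(I, Pow(30, Rational(1, 2))))) = Add(-498045, Mul(9, I, Pow(30, Rational(1, 2))))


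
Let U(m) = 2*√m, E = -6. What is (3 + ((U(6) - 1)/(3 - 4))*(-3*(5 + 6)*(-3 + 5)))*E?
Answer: 378 - 792*√6 ≈ -1562.0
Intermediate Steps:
(3 + ((U(6) - 1)/(3 - 4))*(-3*(5 + 6)*(-3 + 5)))*E = (3 + ((2*√6 - 1)/(3 - 4))*(-3*(5 + 6)*(-3 + 5)))*(-6) = (3 + ((-1 + 2*√6)/(-1))*(-33*2))*(-6) = (3 + ((-1 + 2*√6)*(-1))*(-3*22))*(-6) = (3 + (1 - 2*√6)*(-66))*(-6) = (3 + (-66 + 132*√6))*(-6) = (-63 + 132*√6)*(-6) = 378 - 792*√6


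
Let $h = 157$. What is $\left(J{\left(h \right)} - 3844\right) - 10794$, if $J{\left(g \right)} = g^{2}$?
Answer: $10011$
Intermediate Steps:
$\left(J{\left(h \right)} - 3844\right) - 10794 = \left(157^{2} - 3844\right) - 10794 = \left(24649 - 3844\right) - 10794 = 20805 - 10794 = 10011$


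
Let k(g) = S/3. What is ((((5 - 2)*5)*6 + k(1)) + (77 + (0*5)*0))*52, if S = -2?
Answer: 25948/3 ≈ 8649.3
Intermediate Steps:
k(g) = -2/3
((((5 - 2)*5)*6 + k(1)) + (77 + (0*5)*0))*52 = ((((5 - 2)*5)*6 - 2/3) + (77 + (0*5)*0))*52 = (((3*5)*6 - 2/3) + (77 + 0*0))*52 = ((15*6 - 2/3) + (77 + 0))*52 = ((90 - 2/3) + 77)*52 = (268/3 + 77)*52 = (499/3)*52 = 25948/3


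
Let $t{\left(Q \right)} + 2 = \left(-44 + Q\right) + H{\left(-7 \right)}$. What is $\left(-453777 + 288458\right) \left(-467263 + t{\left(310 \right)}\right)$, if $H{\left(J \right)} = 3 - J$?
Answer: $77202154491$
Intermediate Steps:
$t{\left(Q \right)} = -36 + Q$ ($t{\left(Q \right)} = -2 + \left(\left(-44 + Q\right) + \left(3 - -7\right)\right) = -2 + \left(\left(-44 + Q\right) + \left(3 + 7\right)\right) = -2 + \left(\left(-44 + Q\right) + 10\right) = -2 + \left(-34 + Q\right) = -36 + Q$)
$\left(-453777 + 288458\right) \left(-467263 + t{\left(310 \right)}\right) = \left(-453777 + 288458\right) \left(-467263 + \left(-36 + 310\right)\right) = - 165319 \left(-467263 + 274\right) = \left(-165319\right) \left(-466989\right) = 77202154491$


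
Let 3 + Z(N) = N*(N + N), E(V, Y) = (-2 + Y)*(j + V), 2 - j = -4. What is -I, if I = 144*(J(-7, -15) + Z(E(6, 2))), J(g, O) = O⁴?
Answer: -7289568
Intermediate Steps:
j = 6 (j = 2 - 1*(-4) = 2 + 4 = 6)
E(V, Y) = (-2 + Y)*(6 + V)
Z(N) = -3 + 2*N² (Z(N) = -3 + N*(N + N) = -3 + N*(2*N) = -3 + 2*N²)
I = 7289568 (I = 144*((-15)⁴ + (-3 + 2*(-12 - 2*6 + 6*2 + 6*2)²)) = 144*(50625 + (-3 + 2*(-12 - 12 + 12 + 12)²)) = 144*(50625 + (-3 + 2*0²)) = 144*(50625 + (-3 + 2*0)) = 144*(50625 + (-3 + 0)) = 144*(50625 - 3) = 144*50622 = 7289568)
-I = -1*7289568 = -7289568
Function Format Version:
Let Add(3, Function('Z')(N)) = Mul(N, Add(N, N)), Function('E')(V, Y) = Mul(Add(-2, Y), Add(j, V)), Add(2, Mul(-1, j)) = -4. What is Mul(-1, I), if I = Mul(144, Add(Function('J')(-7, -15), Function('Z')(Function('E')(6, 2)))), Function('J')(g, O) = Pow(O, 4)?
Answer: -7289568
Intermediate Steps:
j = 6 (j = Add(2, Mul(-1, -4)) = Add(2, 4) = 6)
Function('E')(V, Y) = Mul(Add(-2, Y), Add(6, V))
Function('Z')(N) = Add(-3, Mul(2, Pow(N, 2))) (Function('Z')(N) = Add(-3, Mul(N, Add(N, N))) = Add(-3, Mul(N, Mul(2, N))) = Add(-3, Mul(2, Pow(N, 2))))
I = 7289568 (I = Mul(144, Add(Pow(-15, 4), Add(-3, Mul(2, Pow(Add(-12, Mul(-2, 6), Mul(6, 2), Mul(6, 2)), 2))))) = Mul(144, Add(50625, Add(-3, Mul(2, Pow(Add(-12, -12, 12, 12), 2))))) = Mul(144, Add(50625, Add(-3, Mul(2, Pow(0, 2))))) = Mul(144, Add(50625, Add(-3, Mul(2, 0)))) = Mul(144, Add(50625, Add(-3, 0))) = Mul(144, Add(50625, -3)) = Mul(144, 50622) = 7289568)
Mul(-1, I) = Mul(-1, 7289568) = -7289568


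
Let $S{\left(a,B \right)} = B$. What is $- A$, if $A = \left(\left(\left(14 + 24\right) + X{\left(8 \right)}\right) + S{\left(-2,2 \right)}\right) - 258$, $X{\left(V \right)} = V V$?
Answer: $154$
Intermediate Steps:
$X{\left(V \right)} = V^{2}$
$A = -154$ ($A = \left(\left(\left(14 + 24\right) + 8^{2}\right) + 2\right) - 258 = \left(\left(38 + 64\right) + 2\right) - 258 = \left(102 + 2\right) - 258 = 104 - 258 = -154$)
$- A = \left(-1\right) \left(-154\right) = 154$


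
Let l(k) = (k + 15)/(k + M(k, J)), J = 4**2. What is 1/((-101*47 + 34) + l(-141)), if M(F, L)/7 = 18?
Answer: -5/23523 ≈ -0.00021256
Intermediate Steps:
J = 16
M(F, L) = 126 (M(F, L) = 7*18 = 126)
l(k) = (15 + k)/(126 + k) (l(k) = (k + 15)/(k + 126) = (15 + k)/(126 + k))
1/((-101*47 + 34) + l(-141)) = 1/((-101*47 + 34) + (15 - 141)/(126 - 141)) = 1/((-4747 + 34) - 126/(-15)) = 1/(-4713 - 1/15*(-126)) = 1/(-4713 + 42/5) = 1/(-23523/5) = -5/23523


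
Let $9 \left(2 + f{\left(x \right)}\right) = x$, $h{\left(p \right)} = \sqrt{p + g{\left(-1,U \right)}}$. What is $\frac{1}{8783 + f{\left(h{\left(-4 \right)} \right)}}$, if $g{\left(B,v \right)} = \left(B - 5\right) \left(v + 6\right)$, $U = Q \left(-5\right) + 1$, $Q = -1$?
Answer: $\frac{711261}{6245582917} - \frac{18 i \sqrt{19}}{6245582917} \approx 0.00011388 - 1.2563 \cdot 10^{-8} i$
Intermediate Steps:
$U = 6$ ($U = \left(-1\right) \left(-5\right) + 1 = 5 + 1 = 6$)
$g{\left(B,v \right)} = \left(-5 + B\right) \left(6 + v\right)$
$h{\left(p \right)} = \sqrt{-72 + p}$ ($h{\left(p \right)} = \sqrt{p - 72} = \sqrt{-72 + p}$)
$f{\left(x \right)} = -2 + \frac{x}{9}$
$\frac{1}{8783 + f{\left(h{\left(-4 \right)} \right)}} = \frac{1}{8783 - \left(2 - \frac{\sqrt{-72 - 4}}{9}\right)} = \frac{1}{8783 - \left(2 - \frac{\sqrt{-76}}{9}\right)} = \frac{1}{8783 - \left(2 - \frac{2 i \sqrt{19}}{9}\right)} = \frac{1}{8781 + \frac{2 i \sqrt{19}}{9}}$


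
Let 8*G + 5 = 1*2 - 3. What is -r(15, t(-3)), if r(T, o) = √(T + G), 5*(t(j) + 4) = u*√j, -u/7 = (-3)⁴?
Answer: -√57/2 ≈ -3.7749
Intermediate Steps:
G = -¾ (G = -5/8 + (1*2 - 3)/8 = -5/8 + (2 - 3)/8 = -5/8 + (⅛)*(-1) = -5/8 - ⅛ = -¾ ≈ -0.75000)
u = -567 (u = -7*(-3)⁴ = -7*81 = -567)
t(j) = -4 - 567*√j/5 (t(j) = -4 + (-567*√j)/5 = -4 - 567*√j/5)
r(T, o) = √(-¾ + T) (r(T, o) = √(T - ¾) = √(-¾ + T))
-r(15, t(-3)) = -√(-3 + 4*15)/2 = -√(-3 + 60)/2 = -√57/2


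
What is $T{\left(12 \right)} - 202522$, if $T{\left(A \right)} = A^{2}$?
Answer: $-202378$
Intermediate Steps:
$T{\left(12 \right)} - 202522 = 12^{2} - 202522 = 144 - 202522 = -202378$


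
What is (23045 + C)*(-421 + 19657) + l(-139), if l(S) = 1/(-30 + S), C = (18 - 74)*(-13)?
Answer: 77283265331/169 ≈ 4.5730e+8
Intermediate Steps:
C = 728 (C = -56*(-13) = 728)
(23045 + C)*(-421 + 19657) + l(-139) = (23045 + 728)*(-421 + 19657) + 1/(-30 - 139) = 23773*19236 + 1/(-169) = 457297428 - 1/169 = 77283265331/169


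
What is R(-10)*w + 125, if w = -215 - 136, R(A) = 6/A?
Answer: 1678/5 ≈ 335.60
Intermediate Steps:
w = -351
R(-10)*w + 125 = (6/(-10))*(-351) + 125 = (6*(-⅒))*(-351) + 125 = -⅗*(-351) + 125 = 1053/5 + 125 = 1678/5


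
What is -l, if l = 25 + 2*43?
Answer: -111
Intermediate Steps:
l = 111 (l = 25 + 86 = 111)
-l = -1*111 = -111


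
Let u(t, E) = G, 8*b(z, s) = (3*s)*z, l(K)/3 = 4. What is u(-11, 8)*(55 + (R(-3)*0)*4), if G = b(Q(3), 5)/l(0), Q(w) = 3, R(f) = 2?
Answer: 825/32 ≈ 25.781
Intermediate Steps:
l(K) = 12 (l(K) = 3*4 = 12)
b(z, s) = 3*s*z/8 (b(z, s) = ((3*s)*z)/8 = (3*s*z)/8 = 3*s*z/8)
G = 15/32 (G = ((3/8)*5*3)/12 = (45/8)*(1/12) = 15/32 ≈ 0.46875)
u(t, E) = 15/32
u(-11, 8)*(55 + (R(-3)*0)*4) = 15*(55 + (2*0)*4)/32 = 15*(55 + 0*4)/32 = 15*(55 + 0)/32 = (15/32)*55 = 825/32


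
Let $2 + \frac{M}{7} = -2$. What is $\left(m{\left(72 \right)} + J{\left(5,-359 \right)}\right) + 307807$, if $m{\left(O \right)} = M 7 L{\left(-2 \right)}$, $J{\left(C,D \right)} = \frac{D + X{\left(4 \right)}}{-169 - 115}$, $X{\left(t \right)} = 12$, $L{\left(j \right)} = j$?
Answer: $\frac{87528863}{284} \approx 3.082 \cdot 10^{5}$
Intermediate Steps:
$M = -28$ ($M = -14 + 7 \left(-2\right) = -14 - 14 = -28$)
$J{\left(C,D \right)} = - \frac{3}{71} - \frac{D}{284}$ ($J{\left(C,D \right)} = \frac{D + 12}{-169 - 115} = \frac{12 + D}{-284} = \left(12 + D\right) \left(- \frac{1}{284}\right) = - \frac{3}{71} - \frac{D}{284}$)
$m{\left(O \right)} = 392$ ($m{\left(O \right)} = \left(-28\right) 7 \left(-2\right) = \left(-196\right) \left(-2\right) = 392$)
$\left(m{\left(72 \right)} + J{\left(5,-359 \right)}\right) + 307807 = \left(392 - - \frac{347}{284}\right) + 307807 = \left(392 + \left(- \frac{3}{71} + \frac{359}{284}\right)\right) + 307807 = \left(392 + \frac{347}{284}\right) + 307807 = \frac{111675}{284} + 307807 = \frac{87528863}{284}$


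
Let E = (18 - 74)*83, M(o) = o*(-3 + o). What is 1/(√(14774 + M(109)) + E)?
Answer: -581/2697197 - √6582/10788788 ≈ -0.00022293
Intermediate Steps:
E = -4648 (E = -56*83 = -4648)
1/(√(14774 + M(109)) + E) = 1/(√(14774 + 109*(-3 + 109)) - 4648) = 1/(√(14774 + 109*106) - 4648) = 1/(√(14774 + 11554) - 4648) = 1/(√26328 - 4648) = 1/(2*√6582 - 4648) = 1/(-4648 + 2*√6582)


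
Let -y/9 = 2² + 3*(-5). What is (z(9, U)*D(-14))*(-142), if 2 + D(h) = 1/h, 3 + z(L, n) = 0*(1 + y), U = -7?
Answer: -6177/7 ≈ -882.43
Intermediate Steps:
y = 99 (y = -9*(2² + 3*(-5)) = -9*(4 - 15) = -9*(-11) = 99)
z(L, n) = -3 (z(L, n) = -3 + 0*(1 + 99) = -3 + 0*100 = -3 + 0 = -3)
D(h) = -2 + 1/h
(z(9, U)*D(-14))*(-142) = -3*(-2 + 1/(-14))*(-142) = -3*(-2 - 1/14)*(-142) = -3*(-29/14)*(-142) = (87/14)*(-142) = -6177/7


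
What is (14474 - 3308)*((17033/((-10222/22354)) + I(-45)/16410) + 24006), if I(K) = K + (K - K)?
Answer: -413395517235489/2795717 ≈ -1.4787e+8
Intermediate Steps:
I(K) = K (I(K) = K + 0 = K)
(14474 - 3308)*((17033/((-10222/22354)) + I(-45)/16410) + 24006) = (14474 - 3308)*((17033/((-10222/22354)) - 45/16410) + 24006) = 11166*((17033/((-10222*1/22354)) - 45*1/16410) + 24006) = 11166*((17033/(-5111/11177) - 3/1094) + 24006) = 11166*((17033*(-11177/5111) - 3/1094) + 24006) = 11166*((-190377841/5111 - 3/1094) + 24006) = 11166*(-208273373387/5591434 + 24006) = 11166*(-74045408783/5591434) = -413395517235489/2795717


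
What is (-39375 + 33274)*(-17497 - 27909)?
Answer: 277022006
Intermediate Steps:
(-39375 + 33274)*(-17497 - 27909) = -6101*(-45406) = 277022006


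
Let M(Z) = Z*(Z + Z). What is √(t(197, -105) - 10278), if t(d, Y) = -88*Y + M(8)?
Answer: I*√910 ≈ 30.166*I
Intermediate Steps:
M(Z) = 2*Z² (M(Z) = Z*(2*Z) = 2*Z²)
t(d, Y) = 128 - 88*Y (t(d, Y) = -88*Y + 2*8² = -88*Y + 2*64 = -88*Y + 128 = 128 - 88*Y)
√(t(197, -105) - 10278) = √((128 - 88*(-105)) - 10278) = √((128 + 9240) - 10278) = √(9368 - 10278) = √(-910) = I*√910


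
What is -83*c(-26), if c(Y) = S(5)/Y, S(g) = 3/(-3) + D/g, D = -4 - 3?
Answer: -498/65 ≈ -7.6615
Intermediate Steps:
D = -7
S(g) = -1 - 7/g (S(g) = 3/(-3) - 7/g = 3*(-⅓) - 7/g = -1 - 7/g)
c(Y) = -12/(5*Y) (c(Y) = ((-7 - 1*5)/5)/Y = ((-7 - 5)/5)/Y = ((⅕)*(-12))/Y = -12/(5*Y))
-83*c(-26) = -(-996)/(5*(-26)) = -(-996)*(-1)/(5*26) = -83*6/65 = -498/65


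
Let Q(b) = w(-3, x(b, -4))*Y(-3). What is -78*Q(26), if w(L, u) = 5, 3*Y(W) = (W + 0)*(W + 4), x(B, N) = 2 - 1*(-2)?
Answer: 390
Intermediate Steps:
x(B, N) = 4 (x(B, N) = 2 + 2 = 4)
Y(W) = W*(4 + W)/3 (Y(W) = ((W + 0)*(W + 4))/3 = (W*(4 + W))/3 = W*(4 + W)/3)
Q(b) = -5 (Q(b) = 5*((⅓)*(-3)*(4 - 3)) = 5*((⅓)*(-3)*1) = 5*(-1) = -5)
-78*Q(26) = -78*(-5) = 390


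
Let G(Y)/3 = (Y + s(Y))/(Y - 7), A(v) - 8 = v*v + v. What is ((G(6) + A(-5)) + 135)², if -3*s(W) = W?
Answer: 22801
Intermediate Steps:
A(v) = 8 + v + v² (A(v) = 8 + (v*v + v) = 8 + (v² + v) = 8 + (v + v²) = 8 + v + v²)
s(W) = -W/3
G(Y) = 2*Y/(-7 + Y) (G(Y) = 3*((Y - Y/3)/(Y - 7)) = 3*((2*Y/3)/(-7 + Y)) = 3*(2*Y/(3*(-7 + Y))) = 2*Y/(-7 + Y))
((G(6) + A(-5)) + 135)² = ((2*6/(-7 + 6) + (8 - 5 + (-5)²)) + 135)² = ((2*6/(-1) + (8 - 5 + 25)) + 135)² = ((2*6*(-1) + 28) + 135)² = ((-12 + 28) + 135)² = (16 + 135)² = 151² = 22801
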